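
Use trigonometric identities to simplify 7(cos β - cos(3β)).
7(cos β - cos(3β)) = 7(2 sin(2β) sin β) (using Sum-to-product)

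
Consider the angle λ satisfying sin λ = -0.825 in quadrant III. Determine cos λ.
cos λ = ±√(1 - sin²λ) = -0.5651 (negative in QIII)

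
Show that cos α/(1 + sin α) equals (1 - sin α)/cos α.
RHS = (1 - sin α)(1 + sin α) / (cos α(1 + sin α)) = (1 - sin²α) / (cos α(1 + sin α)) = cos²α / (cos α(1 + sin α)) = cos α/(1 + sin α) = LHS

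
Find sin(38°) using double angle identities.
sin(38°) = 2 sin 19° cos 19° = 0.6157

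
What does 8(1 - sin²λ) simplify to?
8(1 - sin²λ) = 8(cos²λ) (using Pythagorean identity)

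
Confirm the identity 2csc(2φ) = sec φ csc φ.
LHS = 2/sin(2φ) = 2/(2 sin φ cos φ) = 1/(sin φ cos φ) = (1/cos φ)(1/sin φ) = sec φ csc φ = RHS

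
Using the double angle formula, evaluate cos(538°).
cos(538°) = cos²269° - sin²269° = -0.9994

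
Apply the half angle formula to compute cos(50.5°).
cos(50.5°) = √((1 + cos 101°)/2) = 0.6361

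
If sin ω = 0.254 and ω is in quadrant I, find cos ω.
cos ω = 0.9672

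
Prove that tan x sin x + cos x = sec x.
LHS = sin²x/cos x + cos x = (sin²x + cos²x)/cos x = 1/cos x = sec x = RHS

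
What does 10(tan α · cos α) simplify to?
10(tan α · cos α) = 10(sin α) (using Quotient identity)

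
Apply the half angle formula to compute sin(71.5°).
sin(71.5°) = √((1 - cos 143°)/2) = 0.9483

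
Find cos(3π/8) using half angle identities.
cos(3π/8) = √((1 + cos 3π/4)/2) = √(2-√2)/2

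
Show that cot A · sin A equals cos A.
LHS = (cos A/sin A) · sin A = cos A = RHS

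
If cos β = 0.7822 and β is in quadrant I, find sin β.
sin β = 0.623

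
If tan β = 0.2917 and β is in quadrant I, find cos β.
cos β = 0.96 (using tan²β + 1 = sec²β)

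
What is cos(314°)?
cos(314°) = 0.6947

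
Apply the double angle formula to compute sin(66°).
sin(66°) = 2 sin 33° cos 33° = 0.9135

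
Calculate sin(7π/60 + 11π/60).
sin(7π/60 + 11π/60) = sin 7π/60 cos 11π/60 + cos 7π/60 sin 11π/60 = 0.809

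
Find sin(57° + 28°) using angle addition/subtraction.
sin(57° + 28°) = sin 57° cos 28° + cos 57° sin 28° = 0.9962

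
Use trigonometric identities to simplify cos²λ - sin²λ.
cos²λ - sin²λ = cos(2λ) (using Double angle)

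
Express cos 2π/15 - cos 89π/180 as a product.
cos 2π/15 - cos 89π/180 = -2 sin(113π/360) sin(-13π/72)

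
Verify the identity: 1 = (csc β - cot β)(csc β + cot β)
RHS = csc²β - cot²β = (1 + cot²β) - cot²β = 1 = LHS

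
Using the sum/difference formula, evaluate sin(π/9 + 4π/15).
sin(π/9 + 4π/15) = sin π/9 cos 4π/15 + cos π/9 sin 4π/15 = 0.9272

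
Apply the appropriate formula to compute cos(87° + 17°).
cos(87° + 17°) = cos 87° cos 17° - sin 87° sin 17° = -0.2419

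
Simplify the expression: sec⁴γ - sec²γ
sec⁴γ - sec²γ = tan⁴γ + tan²γ (using Pythagorean)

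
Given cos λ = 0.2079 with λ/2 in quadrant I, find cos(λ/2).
cos(λ/2) = ±√((1 + cos λ)/2); positive since λ/2 ∈ QI, so cos(λ/2) = 0.7771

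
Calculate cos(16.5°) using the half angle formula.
cos(16.5°) = √((1 + cos 33°)/2) = 0.9588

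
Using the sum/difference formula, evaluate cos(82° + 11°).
cos(82° + 11°) = cos 82° cos 11° - sin 82° sin 11° = -0.05234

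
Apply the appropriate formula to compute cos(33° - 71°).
cos(33° - 71°) = cos 33° cos 71° + sin 33° sin 71° = 0.788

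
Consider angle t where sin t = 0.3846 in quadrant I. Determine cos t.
cos t = √(1 - sin²t) = 0.9231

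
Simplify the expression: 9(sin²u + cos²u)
9(sin²u + cos²u) = 9 (using Pythagorean identity)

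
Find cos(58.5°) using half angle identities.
cos(58.5°) = √((1 + cos 117°)/2) = 0.5225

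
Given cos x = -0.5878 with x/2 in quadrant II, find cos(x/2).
cos(x/2) = ±√((1 + cos x)/2); negative since x/2 ∈ QII, so cos(x/2) = -0.454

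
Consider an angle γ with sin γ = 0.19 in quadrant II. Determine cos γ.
cos γ = ±√(1 - sin²γ) = -0.9818 (negative in QII)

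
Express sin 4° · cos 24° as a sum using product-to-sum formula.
sin 4° cos 24° = (1/2)[sin(4°+24°) + sin(4°-24°)]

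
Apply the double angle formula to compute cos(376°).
cos(376°) = cos²188° - sin²188° = 0.9613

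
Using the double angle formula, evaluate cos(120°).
cos(120°) = cos²60° - sin²60° = -1/2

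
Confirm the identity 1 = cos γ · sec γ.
RHS = cos γ · (1/cos γ) = 1 = LHS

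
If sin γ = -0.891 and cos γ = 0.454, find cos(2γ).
cos(2γ) = cos²γ - sin²γ = -0.5878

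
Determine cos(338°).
cos(338°) = 0.9272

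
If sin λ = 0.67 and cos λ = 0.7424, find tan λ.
tan λ = sin λ / cos λ = 0.9025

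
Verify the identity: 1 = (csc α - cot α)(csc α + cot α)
RHS = csc²α - cot²α = (1 + cot²α) - cot²α = 1 = LHS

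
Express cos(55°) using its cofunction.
cos(55°) = sin(90° - 55°) = sin(35°)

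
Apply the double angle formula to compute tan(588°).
tan(588°) = 2 tan 294° / (1 - tan²294°) = 1.111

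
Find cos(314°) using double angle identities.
cos(314°) = 1 - 2sin²157° = 0.6947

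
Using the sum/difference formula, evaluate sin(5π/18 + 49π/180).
sin(5π/18 + 49π/180) = sin 5π/18 cos 49π/180 + cos 5π/18 sin 49π/180 = 0.9877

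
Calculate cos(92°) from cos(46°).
cos(92°) = 1 - 2sin²46° = -0.0349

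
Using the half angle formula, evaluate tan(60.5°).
tan(60.5°) = sin 121° / (1 + cos 121°) = 1.767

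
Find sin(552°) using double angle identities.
sin(552°) = 2 sin 276° cos 276° = -0.2079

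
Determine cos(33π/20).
cos(33π/20) = 0.454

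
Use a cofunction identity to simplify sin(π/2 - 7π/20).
sin(π/2 - 7π/20) = cos(7π/20)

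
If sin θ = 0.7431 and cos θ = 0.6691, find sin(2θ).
sin(2θ) = 2 sin θ cos θ = 0.9944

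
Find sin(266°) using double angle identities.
sin(266°) = 2 sin 133° cos 133° = -0.9976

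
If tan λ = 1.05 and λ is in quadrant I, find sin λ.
sin λ = 0.7241 (using tan²λ + 1 = sec²λ)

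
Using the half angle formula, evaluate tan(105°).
tan(105°) = sin 210° / (1 + cos 210°) = -(2+√3)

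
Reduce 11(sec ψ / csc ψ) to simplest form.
11(sec ψ / csc ψ) = 11(tan ψ) (using Reciprocal identities)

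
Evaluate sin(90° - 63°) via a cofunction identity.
sin(90° - 63°) = cos(63°) = 0.454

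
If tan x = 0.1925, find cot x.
cot x = 1/tan x = 5.195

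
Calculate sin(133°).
sin(133°) = 0.7314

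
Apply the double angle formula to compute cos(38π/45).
cos(38π/45) = cos²19π/45 - sin²19π/45 = -0.8829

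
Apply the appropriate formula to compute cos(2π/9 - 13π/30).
cos(2π/9 - 13π/30) = cos 2π/9 cos 13π/30 + sin 2π/9 sin 13π/30 = 0.788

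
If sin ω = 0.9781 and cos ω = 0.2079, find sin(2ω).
sin(2ω) = 2 sin ω cos ω = 0.4067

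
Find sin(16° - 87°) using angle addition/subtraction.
sin(16° - 87°) = sin 16° cos 87° - cos 16° sin 87° = -0.9455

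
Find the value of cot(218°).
cot(218°) = 1.28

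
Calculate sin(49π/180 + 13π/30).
sin(49π/180 + 13π/30) = sin 49π/180 cos 13π/30 + cos 49π/180 sin 13π/30 = 0.7986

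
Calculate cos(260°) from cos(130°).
cos(260°) = cos²130° - sin²130° = -0.1736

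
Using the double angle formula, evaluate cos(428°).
cos(428°) = cos²214° - sin²214° = 0.3746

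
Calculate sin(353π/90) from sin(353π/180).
sin(353π/90) = 2 sin 353π/180 cos 353π/180 = -0.2419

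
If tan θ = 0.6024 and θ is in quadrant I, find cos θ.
cos θ = 0.8566 (using tan²θ + 1 = sec²θ)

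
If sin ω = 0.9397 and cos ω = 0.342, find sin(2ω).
sin(2ω) = 2 sin ω cos ω = 0.6428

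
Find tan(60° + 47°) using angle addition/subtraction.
tan(60° + 47°) = (tan 60° + tan 47°)/(1 - tan 60° tan 47°) = -3.271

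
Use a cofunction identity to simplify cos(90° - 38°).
cos(90° - 38°) = sin(38°)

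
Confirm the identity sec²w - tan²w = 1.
LHS = 1/cos²w - sin²w/cos²w = (1 - sin²w)/cos²w = cos²w/cos²w = 1 = RHS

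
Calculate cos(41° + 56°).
cos(41° + 56°) = cos 41° cos 56° - sin 41° sin 56° = -0.1219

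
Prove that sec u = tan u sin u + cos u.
RHS = sin²u/cos u + cos u = (sin²u + cos²u)/cos u = 1/cos u = sec u = LHS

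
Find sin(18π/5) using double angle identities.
sin(18π/5) = 2 sin 9π/5 cos 9π/5 = -0.9511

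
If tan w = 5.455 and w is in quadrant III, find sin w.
sin w = -0.9836 (using tan²w + 1 = sec²w)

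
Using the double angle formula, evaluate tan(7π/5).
tan(7π/5) = 2 tan 7π/10 / (1 - tan²7π/10) = 3.078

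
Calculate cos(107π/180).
cos(107π/180) = -0.2924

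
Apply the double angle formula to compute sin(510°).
sin(510°) = 2 sin 255° cos 255° = 1/2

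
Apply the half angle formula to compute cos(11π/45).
cos(11π/45) = √((1 + cos 22π/45)/2) = 0.7193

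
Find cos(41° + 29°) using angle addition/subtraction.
cos(41° + 29°) = cos 41° cos 29° - sin 41° sin 29° = 0.342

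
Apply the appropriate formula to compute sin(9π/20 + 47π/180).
sin(9π/20 + 47π/180) = sin 9π/20 cos 47π/180 + cos 9π/20 sin 47π/180 = 0.788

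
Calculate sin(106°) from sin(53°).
sin(106°) = 2 sin 53° cos 53° = 0.9613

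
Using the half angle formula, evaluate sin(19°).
sin(19°) = √((1 - cos 38°)/2) = 0.3256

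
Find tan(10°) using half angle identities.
tan(10°) = sin 20° / (1 + cos 20°) = 0.1763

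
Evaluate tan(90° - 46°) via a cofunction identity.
tan(90° - 46°) = cot(46°) = 0.9657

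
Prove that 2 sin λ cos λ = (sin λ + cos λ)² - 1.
RHS = sin²λ + 2 sin λ cos λ + cos²λ - 1 = (sin²λ + cos²λ) + 2 sin λ cos λ - 1 = 1 + 2 sin λ cos λ - 1 = 2 sin λ cos λ = LHS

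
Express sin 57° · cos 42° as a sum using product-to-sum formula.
sin 57° cos 42° = (1/2)[sin(57°+42°) + sin(57°-42°)]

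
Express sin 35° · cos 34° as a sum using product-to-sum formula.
sin 35° cos 34° = (1/2)[sin(35°+34°) + sin(35°-34°)]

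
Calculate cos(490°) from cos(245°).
cos(490°) = cos²245° - sin²245° = -0.6428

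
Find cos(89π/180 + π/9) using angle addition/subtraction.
cos(89π/180 + π/9) = cos 89π/180 cos π/9 - sin 89π/180 sin π/9 = -0.3256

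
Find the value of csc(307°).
csc(307°) = -1.252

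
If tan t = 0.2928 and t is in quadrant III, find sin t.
sin t = -0.281 (using tan²t + 1 = sec²t)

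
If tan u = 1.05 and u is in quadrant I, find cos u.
cos u = 0.6897 (using tan²u + 1 = sec²u)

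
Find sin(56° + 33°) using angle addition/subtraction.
sin(56° + 33°) = sin 56° cos 33° + cos 56° sin 33° = 0.9998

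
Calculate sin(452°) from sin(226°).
sin(452°) = 2 sin 226° cos 226° = 0.9994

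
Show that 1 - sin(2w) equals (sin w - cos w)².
RHS = sin²w - 2 sin w cos w + cos²w = (sin²w + cos²w) - 2 sin w cos w = 1 - sin(2w) = LHS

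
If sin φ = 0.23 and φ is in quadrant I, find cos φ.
cos φ = 0.9732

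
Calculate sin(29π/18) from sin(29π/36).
sin(29π/18) = 2 sin 29π/36 cos 29π/36 = -0.9397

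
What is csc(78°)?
csc(78°) = 1.022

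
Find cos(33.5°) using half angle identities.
cos(33.5°) = √((1 + cos 67°)/2) = 0.8339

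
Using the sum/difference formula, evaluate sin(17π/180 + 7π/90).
sin(17π/180 + 7π/90) = sin 17π/180 cos 7π/90 + cos 17π/180 sin 7π/90 = 0.515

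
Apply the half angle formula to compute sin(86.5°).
sin(86.5°) = √((1 - cos 173°)/2) = 0.9981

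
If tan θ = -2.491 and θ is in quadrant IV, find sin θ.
sin θ = -0.928 (using tan²θ + 1 = sec²θ)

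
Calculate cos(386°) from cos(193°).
cos(386°) = cos²193° - sin²193° = 0.8988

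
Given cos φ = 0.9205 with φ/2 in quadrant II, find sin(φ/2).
sin(φ/2) = ±√((1 - cos φ)/2); positive since φ/2 ∈ QII, so sin(φ/2) = 0.1994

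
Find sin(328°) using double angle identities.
sin(328°) = 2 sin 164° cos 164° = -0.5299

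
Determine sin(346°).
sin(346°) = -0.2419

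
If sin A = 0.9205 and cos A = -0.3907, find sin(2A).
sin(2A) = 2 sin A cos A = -0.7193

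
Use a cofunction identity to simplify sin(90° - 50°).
sin(90° - 50°) = cos(50°)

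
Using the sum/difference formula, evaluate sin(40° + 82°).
sin(40° + 82°) = sin 40° cos 82° + cos 40° sin 82° = 0.848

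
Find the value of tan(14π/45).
tan(14π/45) = 1.483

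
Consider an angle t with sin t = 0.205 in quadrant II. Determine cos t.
cos t = ±√(1 - sin²t) = -0.9788 (negative in QII)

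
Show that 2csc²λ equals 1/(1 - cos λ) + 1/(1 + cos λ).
RHS = [(1 + cos λ) + (1 - cos λ)] / [(1 - cos λ)(1 + cos λ)] = 2/(1 - cos²λ) = 2/sin²λ = 2csc²λ = LHS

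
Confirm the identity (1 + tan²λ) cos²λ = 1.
LHS = sec²λ · cos²λ = (1/cos²λ) · cos²λ = 1 = RHS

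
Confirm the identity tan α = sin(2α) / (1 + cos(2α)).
RHS = 2 sin α cos α / (2cos²α) = sin α/cos α = tan α = LHS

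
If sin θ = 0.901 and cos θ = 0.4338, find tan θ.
tan θ = sin θ / cos θ = 2.077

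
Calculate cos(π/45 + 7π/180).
cos(π/45 + 7π/180) = cos π/45 cos 7π/180 - sin π/45 sin 7π/180 = 0.9816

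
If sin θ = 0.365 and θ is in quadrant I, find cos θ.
cos θ = 0.931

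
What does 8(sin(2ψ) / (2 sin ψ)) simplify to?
8(sin(2ψ) / (2 sin ψ)) = 8(cos ψ) (using Double angle)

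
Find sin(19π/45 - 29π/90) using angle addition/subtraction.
sin(19π/45 - 29π/90) = sin 19π/45 cos 29π/90 - cos 19π/45 sin 29π/90 = 0.309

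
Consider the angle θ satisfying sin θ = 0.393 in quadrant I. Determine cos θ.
cos θ = √(1 - sin²θ) = 0.9195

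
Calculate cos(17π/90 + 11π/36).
cos(17π/90 + 11π/36) = cos 17π/90 cos 11π/36 - sin 17π/90 sin 11π/36 = 0.01745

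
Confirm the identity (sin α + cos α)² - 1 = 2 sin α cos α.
LHS = sin²α + 2 sin α cos α + cos²α - 1 = (sin²α + cos²α) + 2 sin α cos α - 1 = 1 + 2 sin α cos α - 1 = 2 sin α cos α = RHS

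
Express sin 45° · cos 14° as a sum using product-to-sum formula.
sin 45° cos 14° = (1/2)[sin(45°+14°) + sin(45°-14°)]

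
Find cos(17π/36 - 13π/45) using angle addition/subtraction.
cos(17π/36 - 13π/45) = cos 17π/36 cos 13π/45 + sin 17π/36 sin 13π/45 = 0.8387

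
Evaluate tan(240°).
tan(240°) = √3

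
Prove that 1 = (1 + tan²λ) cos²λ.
RHS = sec²λ · cos²λ = (1/cos²λ) · cos²λ = 1 = LHS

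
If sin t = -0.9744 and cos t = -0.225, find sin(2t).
sin(2t) = 2 sin t cos t = 0.4385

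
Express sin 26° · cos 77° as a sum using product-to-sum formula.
sin 26° cos 77° = (1/2)[sin(26°+77°) + sin(26°-77°)]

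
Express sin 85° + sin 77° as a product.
sin 85° + sin 77° = 2 sin(81°) cos(4°)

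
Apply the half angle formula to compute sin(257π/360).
sin(257π/360) = √((1 - cos 257π/180)/2) = 0.7826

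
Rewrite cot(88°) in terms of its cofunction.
cot(88°) = tan(90° - 88°) = tan(2°)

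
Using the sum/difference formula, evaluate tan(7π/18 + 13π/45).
tan(7π/18 + 13π/45) = (tan 7π/18 + tan 13π/45)/(1 - tan 7π/18 tan 13π/45) = -1.6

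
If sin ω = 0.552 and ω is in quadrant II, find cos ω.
cos ω = -0.8338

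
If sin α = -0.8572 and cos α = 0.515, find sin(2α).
sin(2α) = 2 sin α cos α = -0.8829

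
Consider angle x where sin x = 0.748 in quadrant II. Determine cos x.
cos x = ±√(1 - sin²x) = -0.6637 (negative in QII)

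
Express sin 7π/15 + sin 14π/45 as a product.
sin 7π/15 + sin 14π/45 = 2 sin(7π/18) cos(7π/90)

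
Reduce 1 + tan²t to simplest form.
1 + tan²t = sec²t (using Pythagorean identity)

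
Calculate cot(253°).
cot(253°) = 0.3057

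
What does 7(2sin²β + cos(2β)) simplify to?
7(2sin²β + cos(2β)) = 7 (using Double angle)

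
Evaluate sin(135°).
sin(135°) = √2/2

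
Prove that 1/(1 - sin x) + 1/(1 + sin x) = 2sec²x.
LHS = [(1 + sin x) + (1 - sin x)] / [(1 - sin x)(1 + sin x)] = 2/(1 - sin²x) = 2/cos²x = 2sec²x = RHS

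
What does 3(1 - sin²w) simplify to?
3(1 - sin²w) = 3(cos²w) (using Pythagorean identity)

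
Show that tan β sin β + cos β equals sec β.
LHS = sin²β/cos β + cos β = (sin²β + cos²β)/cos β = 1/cos β = sec β = RHS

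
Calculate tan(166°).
tan(166°) = -0.2493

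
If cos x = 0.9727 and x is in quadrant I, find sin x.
sin x = 0.2321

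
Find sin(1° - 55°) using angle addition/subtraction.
sin(1° - 55°) = sin 1° cos 55° - cos 1° sin 55° = -0.809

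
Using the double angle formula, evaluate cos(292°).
cos(292°) = cos²146° - sin²146° = 0.3746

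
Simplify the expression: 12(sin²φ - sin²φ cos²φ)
12(sin²φ - sin²φ cos²φ) = 12(sin⁴φ) (using Factoring)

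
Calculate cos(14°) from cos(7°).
cos(14°) = cos²7° - sin²7° = 0.9703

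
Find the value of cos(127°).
cos(127°) = -0.6018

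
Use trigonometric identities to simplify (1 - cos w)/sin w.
(1 - cos w)/sin w = tan(w/2) (using Half angle)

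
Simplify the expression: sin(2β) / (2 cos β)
sin(2β) / (2 cos β) = sin β (using Double angle)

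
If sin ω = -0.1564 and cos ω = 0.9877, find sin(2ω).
sin(2ω) = 2 sin ω cos ω = -0.309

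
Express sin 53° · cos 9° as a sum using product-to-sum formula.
sin 53° cos 9° = (1/2)[sin(53°+9°) + sin(53°-9°)]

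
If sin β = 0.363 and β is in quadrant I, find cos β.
cos β = 0.9318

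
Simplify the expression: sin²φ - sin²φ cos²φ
sin²φ - sin²φ cos²φ = sin⁴φ (using Factoring)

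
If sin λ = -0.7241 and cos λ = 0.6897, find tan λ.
tan λ = sin λ / cos λ = -1.05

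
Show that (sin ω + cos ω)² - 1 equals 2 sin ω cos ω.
LHS = sin²ω + 2 sin ω cos ω + cos²ω - 1 = (sin²ω + cos²ω) + 2 sin ω cos ω - 1 = 1 + 2 sin ω cos ω - 1 = 2 sin ω cos ω = RHS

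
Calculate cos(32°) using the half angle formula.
cos(32°) = √((1 + cos 64°)/2) = 0.848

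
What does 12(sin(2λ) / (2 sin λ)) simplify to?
12(sin(2λ) / (2 sin λ)) = 12(cos λ) (using Double angle)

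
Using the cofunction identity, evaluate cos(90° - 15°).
cos(90° - 15°) = sin(15°) = (√6-√2)/4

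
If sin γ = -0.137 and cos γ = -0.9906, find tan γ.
tan γ = sin γ / cos γ = 0.1383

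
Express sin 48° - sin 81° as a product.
sin 48° - sin 81° = 2 cos(64.5°) sin(-16.5°)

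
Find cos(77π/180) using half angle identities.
cos(77π/180) = √((1 + cos 77π/90)/2) = 0.225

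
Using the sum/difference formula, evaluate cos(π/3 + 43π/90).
cos(π/3 + 43π/90) = cos π/3 cos 43π/90 - sin π/3 sin 43π/90 = -0.829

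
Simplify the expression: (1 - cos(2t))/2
(1 - cos(2t))/2 = sin²t (using Power reduction)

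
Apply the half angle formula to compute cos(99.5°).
cos(99.5°) = -√((1 + cos 199°)/2) = -0.165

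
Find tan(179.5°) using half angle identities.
tan(179.5°) = sin 359° / (1 + cos 359°) = -0.008727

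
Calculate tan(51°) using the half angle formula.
tan(51°) = sin 102° / (1 + cos 102°) = 1.235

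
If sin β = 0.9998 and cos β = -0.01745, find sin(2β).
sin(2β) = 2 sin β cos β = -0.03489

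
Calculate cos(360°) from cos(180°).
cos(360°) = cos²180° - sin²180° = 1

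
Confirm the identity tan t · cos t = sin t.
LHS = (sin t/cos t) · cos t = sin t = RHS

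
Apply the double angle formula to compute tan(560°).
tan(560°) = 2 tan 280° / (1 - tan²280°) = 0.364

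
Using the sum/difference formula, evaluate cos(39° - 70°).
cos(39° - 70°) = cos 39° cos 70° + sin 39° sin 70° = 0.8572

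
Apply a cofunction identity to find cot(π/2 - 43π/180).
cot(π/2 - 43π/180) = tan(43π/180) = 0.9325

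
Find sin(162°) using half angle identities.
sin(162°) = √((1 - cos 324°)/2) = 0.309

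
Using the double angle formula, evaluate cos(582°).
cos(582°) = 1 - 2sin²291° = -0.7431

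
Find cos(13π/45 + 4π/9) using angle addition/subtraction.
cos(13π/45 + 4π/9) = cos 13π/45 cos 4π/9 - sin 13π/45 sin 4π/9 = -0.6691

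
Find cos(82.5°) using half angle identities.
cos(82.5°) = √((1 + cos 165°)/2) = 0.1305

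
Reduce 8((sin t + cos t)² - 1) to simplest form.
8((sin t + cos t)² - 1) = 8(sin(2t)) (using Pythagorean + double angle)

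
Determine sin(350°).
sin(350°) = -0.1736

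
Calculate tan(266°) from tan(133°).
tan(266°) = 2 tan 133° / (1 - tan²133°) = 14.3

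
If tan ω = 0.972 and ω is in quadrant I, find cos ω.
cos ω = 0.7171 (using tan²ω + 1 = sec²ω)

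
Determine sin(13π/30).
sin(13π/30) = 0.9781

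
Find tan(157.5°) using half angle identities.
tan(157.5°) = sin 315° / (1 + cos 315°) = -0.4142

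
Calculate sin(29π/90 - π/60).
sin(29π/90 - π/60) = sin 29π/90 cos π/60 - cos 29π/90 sin π/60 = 0.8192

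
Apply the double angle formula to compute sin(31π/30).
sin(31π/30) = 2 sin 31π/60 cos 31π/60 = -0.1045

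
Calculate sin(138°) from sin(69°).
sin(138°) = 2 sin 69° cos 69° = 0.6691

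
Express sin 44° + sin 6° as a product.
sin 44° + sin 6° = 2 sin(25°) cos(19°)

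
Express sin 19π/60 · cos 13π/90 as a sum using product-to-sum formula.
sin 19π/60 cos 13π/90 = (1/2)[sin(19π/60+13π/90) + sin(19π/60-13π/90)]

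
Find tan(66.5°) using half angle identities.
tan(66.5°) = sin 133° / (1 + cos 133°) = 2.3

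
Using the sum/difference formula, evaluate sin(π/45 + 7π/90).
sin(π/45 + 7π/90) = sin π/45 cos 7π/90 + cos π/45 sin 7π/90 = 0.309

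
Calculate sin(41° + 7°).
sin(41° + 7°) = sin 41° cos 7° + cos 41° sin 7° = 0.7431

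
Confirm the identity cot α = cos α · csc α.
RHS = cos α · (1/sin α) = cos α/sin α = cot α = LHS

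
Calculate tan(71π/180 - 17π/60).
tan(71π/180 - 17π/60) = (tan 71π/180 - tan 17π/60)/(1 + tan 71π/180 tan 17π/60) = 0.364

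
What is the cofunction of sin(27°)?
sin(27°) = cos(90° - 27°) = cos(63°)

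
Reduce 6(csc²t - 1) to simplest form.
6(csc²t - 1) = 6(cot²t) (using Pythagorean identity)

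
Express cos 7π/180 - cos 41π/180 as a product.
cos 7π/180 - cos 41π/180 = -2 sin(2π/15) sin(-17π/180)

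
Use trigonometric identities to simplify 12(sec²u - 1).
12(sec²u - 1) = 12(tan²u) (using Pythagorean identity)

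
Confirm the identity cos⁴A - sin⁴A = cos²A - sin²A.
LHS = (cos²A - sin²A)(cos²A + sin²A) = (cos²A - sin²A) · 1 = cos²A - sin²A = RHS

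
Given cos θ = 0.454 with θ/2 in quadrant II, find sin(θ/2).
sin(θ/2) = ±√((1 - cos θ)/2); positive since θ/2 ∈ QII, so sin(θ/2) = 0.5225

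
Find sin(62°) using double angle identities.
sin(62°) = 2 sin 31° cos 31° = 0.8829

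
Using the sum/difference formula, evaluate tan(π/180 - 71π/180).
tan(π/180 - 71π/180) = (tan π/180 - tan 71π/180)/(1 + tan π/180 tan 71π/180) = -2.747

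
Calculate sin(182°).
sin(182°) = -0.0349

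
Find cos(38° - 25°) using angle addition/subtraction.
cos(38° - 25°) = cos 38° cos 25° + sin 38° sin 25° = 0.9744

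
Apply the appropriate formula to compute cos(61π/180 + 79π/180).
cos(61π/180 + 79π/180) = cos 61π/180 cos 79π/180 - sin 61π/180 sin 79π/180 = -0.766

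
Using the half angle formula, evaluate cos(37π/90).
cos(37π/90) = √((1 + cos 37π/45)/2) = 0.2756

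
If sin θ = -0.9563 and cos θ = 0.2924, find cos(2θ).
cos(2θ) = cos²θ - sin²θ = -0.829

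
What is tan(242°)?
tan(242°) = 1.881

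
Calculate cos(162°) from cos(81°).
cos(162°) = cos²81° - sin²81° = -0.9511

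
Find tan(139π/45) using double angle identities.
tan(139π/45) = 2 tan 139π/90 / (1 - tan²139π/90) = 0.2867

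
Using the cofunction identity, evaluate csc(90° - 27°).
csc(90° - 27°) = sec(27°) = 1.122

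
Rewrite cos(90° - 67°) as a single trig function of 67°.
cos(90° - 67°) = sin(67°)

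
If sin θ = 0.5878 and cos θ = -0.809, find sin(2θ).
sin(2θ) = 2 sin θ cos θ = -0.9511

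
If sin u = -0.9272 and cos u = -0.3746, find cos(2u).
cos(2u) = cos²u - sin²u = -0.7194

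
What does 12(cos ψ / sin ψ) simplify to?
12(cos ψ / sin ψ) = 12(cot ψ) (using Quotient identity)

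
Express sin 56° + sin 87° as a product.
sin 56° + sin 87° = 2 sin(71.5°) cos(-15.5°)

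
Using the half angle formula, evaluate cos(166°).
cos(166°) = -√((1 + cos 332°)/2) = -0.9703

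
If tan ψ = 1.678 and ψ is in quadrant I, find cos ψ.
cos ψ = 0.5119 (using tan²ψ + 1 = sec²ψ)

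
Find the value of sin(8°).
sin(8°) = 0.1392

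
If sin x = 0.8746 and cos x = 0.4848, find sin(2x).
sin(2x) = 2 sin x cos x = 0.848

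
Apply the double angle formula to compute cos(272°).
cos(272°) = 2cos²136° - 1 = 0.0349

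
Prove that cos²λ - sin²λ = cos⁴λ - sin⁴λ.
RHS = (cos²λ - sin²λ)(cos²λ + sin²λ) = (cos²λ - sin²λ) · 1 = cos²λ - sin²λ = LHS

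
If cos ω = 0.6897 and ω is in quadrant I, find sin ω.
sin ω = 0.7241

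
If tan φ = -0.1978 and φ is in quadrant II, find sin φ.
sin φ = 0.194 (using tan²φ + 1 = sec²φ)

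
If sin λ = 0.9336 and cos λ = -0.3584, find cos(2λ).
cos(2λ) = cos²λ - sin²λ = -0.7432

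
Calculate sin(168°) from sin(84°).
sin(168°) = 2 sin 84° cos 84° = 0.2079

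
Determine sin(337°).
sin(337°) = -0.3907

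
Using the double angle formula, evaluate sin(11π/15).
sin(11π/15) = 2 sin 11π/30 cos 11π/30 = 0.7431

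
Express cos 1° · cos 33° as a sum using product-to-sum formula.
cos 1° cos 33° = (1/2)[cos(1°-33°) + cos(1°+33°)]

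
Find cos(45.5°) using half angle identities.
cos(45.5°) = √((1 + cos 91°)/2) = 0.7009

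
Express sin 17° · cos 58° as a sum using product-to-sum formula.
sin 17° cos 58° = (1/2)[sin(17°+58°) + sin(17°-58°)]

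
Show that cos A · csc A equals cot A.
LHS = cos A · (1/sin A) = cos A/sin A = cot A = RHS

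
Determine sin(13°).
sin(13°) = 0.225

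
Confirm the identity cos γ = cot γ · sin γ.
RHS = (cos γ/sin γ) · sin γ = cos γ = LHS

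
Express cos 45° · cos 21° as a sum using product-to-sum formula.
cos 45° cos 21° = (1/2)[cos(45°-21°) + cos(45°+21°)]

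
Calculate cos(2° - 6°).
cos(2° - 6°) = cos 2° cos 6° + sin 2° sin 6° = 0.9976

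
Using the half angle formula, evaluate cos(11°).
cos(11°) = √((1 + cos 22°)/2) = 0.9816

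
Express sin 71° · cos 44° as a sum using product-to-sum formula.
sin 71° cos 44° = (1/2)[sin(71°+44°) + sin(71°-44°)]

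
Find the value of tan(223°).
tan(223°) = 0.9325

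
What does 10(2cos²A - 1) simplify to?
10(2cos²A - 1) = 10(cos(2A)) (using Double angle)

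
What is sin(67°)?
sin(67°) = 0.9205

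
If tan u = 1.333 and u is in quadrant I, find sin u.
sin u = 0.7999 (using tan²u + 1 = sec²u)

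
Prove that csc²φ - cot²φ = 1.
LHS = 1/sin²φ - cos²φ/sin²φ = (1 - cos²φ)/sin²φ = sin²φ/sin²φ = 1 = RHS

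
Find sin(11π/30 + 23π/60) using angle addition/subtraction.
sin(11π/30 + 23π/60) = sin 11π/30 cos 23π/60 + cos 11π/30 sin 23π/60 = √2/2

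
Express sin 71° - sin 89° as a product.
sin 71° - sin 89° = 2 cos(80°) sin(-9°)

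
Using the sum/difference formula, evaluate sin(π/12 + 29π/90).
sin(π/12 + 29π/90) = sin π/12 cos 29π/90 + cos π/12 sin 29π/90 = 0.9563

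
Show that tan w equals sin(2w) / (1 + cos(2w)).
RHS = 2 sin w cos w / (2cos²w) = sin w/cos w = tan w = LHS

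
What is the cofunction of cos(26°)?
cos(26°) = sin(90° - 26°) = sin(64°)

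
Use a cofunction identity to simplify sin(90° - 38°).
sin(90° - 38°) = cos(38°)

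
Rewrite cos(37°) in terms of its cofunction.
cos(37°) = sin(90° - 37°) = sin(53°)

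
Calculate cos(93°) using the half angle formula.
cos(93°) = -√((1 + cos 186°)/2) = -0.05234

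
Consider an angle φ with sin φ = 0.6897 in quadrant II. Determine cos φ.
cos φ = ±√(1 - sin²φ) = -0.7241 (negative in QII)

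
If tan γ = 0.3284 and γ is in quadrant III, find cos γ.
cos γ = -0.9501 (using tan²γ + 1 = sec²γ)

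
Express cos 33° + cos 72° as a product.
cos 33° + cos 72° = 2 cos(52.5°) cos(-19.5°)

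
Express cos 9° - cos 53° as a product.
cos 9° - cos 53° = -2 sin(31°) sin(-22°)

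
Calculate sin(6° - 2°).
sin(6° - 2°) = sin 6° cos 2° - cos 6° sin 2° = 0.06976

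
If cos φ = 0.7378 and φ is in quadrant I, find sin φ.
sin φ = 0.675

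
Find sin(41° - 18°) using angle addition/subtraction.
sin(41° - 18°) = sin 41° cos 18° - cos 41° sin 18° = 0.3907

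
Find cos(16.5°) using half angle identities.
cos(16.5°) = √((1 + cos 33°)/2) = 0.9588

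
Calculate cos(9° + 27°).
cos(9° + 27°) = cos 9° cos 27° - sin 9° sin 27° = 0.809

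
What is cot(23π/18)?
cot(23π/18) = 0.8391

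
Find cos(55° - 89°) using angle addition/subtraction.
cos(55° - 89°) = cos 55° cos 89° + sin 55° sin 89° = 0.829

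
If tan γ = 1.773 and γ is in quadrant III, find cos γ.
cos γ = -0.4913 (using tan²γ + 1 = sec²γ)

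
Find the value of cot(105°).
cot(105°) = -(2-√3)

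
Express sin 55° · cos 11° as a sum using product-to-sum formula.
sin 55° cos 11° = (1/2)[sin(55°+11°) + sin(55°-11°)]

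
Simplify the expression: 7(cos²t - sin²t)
7(cos²t - sin²t) = 7(cos(2t)) (using Double angle)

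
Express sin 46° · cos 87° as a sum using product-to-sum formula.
sin 46° cos 87° = (1/2)[sin(46°+87°) + sin(46°-87°)]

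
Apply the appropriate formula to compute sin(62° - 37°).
sin(62° - 37°) = sin 62° cos 37° - cos 62° sin 37° = 0.4226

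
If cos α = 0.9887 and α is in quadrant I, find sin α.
sin α = 0.1499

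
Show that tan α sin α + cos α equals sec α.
LHS = sin²α/cos α + cos α = (sin²α + cos²α)/cos α = 1/cos α = sec α = RHS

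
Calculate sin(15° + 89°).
sin(15° + 89°) = sin 15° cos 89° + cos 15° sin 89° = 0.9703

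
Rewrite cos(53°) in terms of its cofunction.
cos(53°) = sin(90° - 53°) = sin(37°)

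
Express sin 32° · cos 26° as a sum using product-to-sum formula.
sin 32° cos 26° = (1/2)[sin(32°+26°) + sin(32°-26°)]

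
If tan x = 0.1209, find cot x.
cot x = 1/tan x = 8.271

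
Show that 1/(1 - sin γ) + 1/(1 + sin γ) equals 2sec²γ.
LHS = [(1 + sin γ) + (1 - sin γ)] / [(1 - sin γ)(1 + sin γ)] = 2/(1 - sin²γ) = 2/cos²γ = 2sec²γ = RHS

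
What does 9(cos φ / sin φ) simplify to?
9(cos φ / sin φ) = 9(cot φ) (using Quotient identity)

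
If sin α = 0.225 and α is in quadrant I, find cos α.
cos α = 0.9744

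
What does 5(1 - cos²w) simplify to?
5(1 - cos²w) = 5(sin²w) (using Pythagorean identity)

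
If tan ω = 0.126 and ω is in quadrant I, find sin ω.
sin ω = 0.125 (using tan²ω + 1 = sec²ω)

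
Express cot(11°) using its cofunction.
cot(11°) = tan(90° - 11°) = tan(79°)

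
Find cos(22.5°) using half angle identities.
cos(22.5°) = √((1 + cos 45°)/2) = √(2+√2)/2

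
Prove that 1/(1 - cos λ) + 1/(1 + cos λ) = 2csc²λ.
LHS = [(1 + cos λ) + (1 - cos λ)] / [(1 - cos λ)(1 + cos λ)] = 2/(1 - cos²λ) = 2/sin²λ = 2csc²λ = RHS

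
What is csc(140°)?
csc(140°) = 1.556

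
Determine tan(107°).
tan(107°) = -3.271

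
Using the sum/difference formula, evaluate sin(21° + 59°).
sin(21° + 59°) = sin 21° cos 59° + cos 21° sin 59° = 0.9848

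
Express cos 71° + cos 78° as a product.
cos 71° + cos 78° = 2 cos(74.5°) cos(-3.5°)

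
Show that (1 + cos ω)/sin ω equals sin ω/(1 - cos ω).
RHS = sin ω(1 + cos ω) / ((1 - cos ω)(1 + cos ω)) = sin ω(1 + cos ω) / (1 - cos²ω) = sin ω(1 + cos ω) / sin²ω = (1 + cos ω)/sin ω = LHS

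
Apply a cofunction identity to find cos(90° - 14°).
cos(90° - 14°) = sin(14°) = 0.2419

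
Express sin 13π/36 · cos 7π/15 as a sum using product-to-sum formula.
sin 13π/36 cos 7π/15 = (1/2)[sin(13π/36+7π/15) + sin(13π/36-7π/15)]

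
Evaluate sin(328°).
sin(328°) = -0.5299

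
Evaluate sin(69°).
sin(69°) = 0.9336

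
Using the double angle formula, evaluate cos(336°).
cos(336°) = cos²168° - sin²168° = 0.9135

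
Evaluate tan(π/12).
tan(π/12) = 2-√3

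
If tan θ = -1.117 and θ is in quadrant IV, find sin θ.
sin θ = -0.745 (using tan²θ + 1 = sec²θ)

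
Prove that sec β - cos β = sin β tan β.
LHS = 1/cos β - cos β = (1 - cos²β)/cos β = sin²β/cos β = sin β · (sin β/cos β) = sin β tan β = RHS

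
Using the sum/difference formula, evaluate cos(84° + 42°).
cos(84° + 42°) = cos 84° cos 42° - sin 84° sin 42° = -0.5878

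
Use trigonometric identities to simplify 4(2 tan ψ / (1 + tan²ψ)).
4(2 tan ψ / (1 + tan²ψ)) = 4(sin(2ψ)) (using Double angle)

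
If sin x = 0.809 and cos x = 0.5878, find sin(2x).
sin(2x) = 2 sin x cos x = 0.9511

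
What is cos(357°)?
cos(357°) = 0.9986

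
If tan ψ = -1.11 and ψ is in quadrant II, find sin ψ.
sin ψ = 0.743 (using tan²ψ + 1 = sec²ψ)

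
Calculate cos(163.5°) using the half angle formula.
cos(163.5°) = -√((1 + cos 327°)/2) = -0.9588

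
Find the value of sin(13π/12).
sin(13π/12) = -(√6-√2)/4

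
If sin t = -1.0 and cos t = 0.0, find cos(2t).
cos(2t) = cos²t - sin²t = -1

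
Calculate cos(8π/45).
cos(8π/45) = 0.848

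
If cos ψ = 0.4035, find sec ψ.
sec ψ = 1/cos ψ = 2.478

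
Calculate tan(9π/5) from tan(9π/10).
tan(9π/5) = 2 tan 9π/10 / (1 - tan²9π/10) = -0.7265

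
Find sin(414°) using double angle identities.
sin(414°) = 2 sin 207° cos 207° = 0.809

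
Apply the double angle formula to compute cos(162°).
cos(162°) = cos²81° - sin²81° = -0.9511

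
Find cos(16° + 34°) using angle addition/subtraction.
cos(16° + 34°) = cos 16° cos 34° - sin 16° sin 34° = 0.6428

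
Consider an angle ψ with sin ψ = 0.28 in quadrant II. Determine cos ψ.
cos ψ = ±√(1 - sin²ψ) = -0.96 (negative in QII)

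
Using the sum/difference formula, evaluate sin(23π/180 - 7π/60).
sin(23π/180 - 7π/60) = sin 23π/180 cos 7π/60 - cos 23π/180 sin 7π/60 = 0.0349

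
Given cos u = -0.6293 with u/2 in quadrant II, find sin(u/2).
sin(u/2) = ±√((1 - cos u)/2); positive since u/2 ∈ QII, so sin(u/2) = 0.9026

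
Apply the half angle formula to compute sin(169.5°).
sin(169.5°) = √((1 - cos 339°)/2) = 0.1822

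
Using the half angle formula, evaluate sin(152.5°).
sin(152.5°) = √((1 - cos 305°)/2) = 0.4617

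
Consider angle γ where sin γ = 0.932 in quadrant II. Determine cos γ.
cos γ = ±√(1 - sin²γ) = -0.3625 (negative in QII)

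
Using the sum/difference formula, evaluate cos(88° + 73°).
cos(88° + 73°) = cos 88° cos 73° - sin 88° sin 73° = -0.9455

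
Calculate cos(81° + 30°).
cos(81° + 30°) = cos 81° cos 30° - sin 81° sin 30° = -0.3584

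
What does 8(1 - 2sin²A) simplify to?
8(1 - 2sin²A) = 8(cos(2A)) (using Double angle)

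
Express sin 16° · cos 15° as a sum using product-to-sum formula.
sin 16° cos 15° = (1/2)[sin(16°+15°) + sin(16°-15°)]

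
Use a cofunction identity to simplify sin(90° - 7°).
sin(90° - 7°) = cos(7°)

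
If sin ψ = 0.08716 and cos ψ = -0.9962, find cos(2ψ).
cos(2ψ) = cos²ψ - sin²ψ = 0.9848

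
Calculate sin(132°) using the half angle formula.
sin(132°) = √((1 - cos 264°)/2) = 0.7431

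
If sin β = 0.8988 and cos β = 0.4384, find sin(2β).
sin(2β) = 2 sin β cos β = 0.7881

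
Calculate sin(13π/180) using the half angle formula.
sin(13π/180) = √((1 - cos 13π/90)/2) = 0.225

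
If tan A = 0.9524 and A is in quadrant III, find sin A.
sin A = -0.6897 (using tan²A + 1 = sec²A)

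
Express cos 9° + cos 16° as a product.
cos 9° + cos 16° = 2 cos(12.5°) cos(-3.5°)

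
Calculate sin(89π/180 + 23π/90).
sin(89π/180 + 23π/90) = sin 89π/180 cos 23π/90 + cos 89π/180 sin 23π/90 = √2/2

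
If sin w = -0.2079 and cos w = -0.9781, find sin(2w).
sin(2w) = 2 sin w cos w = 0.4067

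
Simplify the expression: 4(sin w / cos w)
4(sin w / cos w) = 4(tan w) (using Quotient identity)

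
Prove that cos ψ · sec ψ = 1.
LHS = cos ψ · (1/cos ψ) = 1 = RHS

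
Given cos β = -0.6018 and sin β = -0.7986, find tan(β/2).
tan(β/2) = sin β / (1 + cos β) = -2.006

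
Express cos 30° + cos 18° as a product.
cos 30° + cos 18° = 2 cos(24°) cos(6°)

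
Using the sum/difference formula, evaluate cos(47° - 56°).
cos(47° - 56°) = cos 47° cos 56° + sin 47° sin 56° = 0.9877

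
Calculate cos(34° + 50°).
cos(34° + 50°) = cos 34° cos 50° - sin 34° sin 50° = 0.1045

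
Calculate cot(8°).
cot(8°) = 7.115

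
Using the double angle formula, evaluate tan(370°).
tan(370°) = 2 tan 185° / (1 - tan²185°) = 0.1763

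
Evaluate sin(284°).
sin(284°) = -0.9703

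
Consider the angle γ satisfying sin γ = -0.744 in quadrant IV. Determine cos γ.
cos γ = √(1 - sin²γ) = 0.6682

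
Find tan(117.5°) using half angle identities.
tan(117.5°) = sin 235° / (1 + cos 235°) = -1.921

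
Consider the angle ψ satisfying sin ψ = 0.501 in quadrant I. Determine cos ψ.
cos ψ = √(1 - sin²ψ) = 0.8654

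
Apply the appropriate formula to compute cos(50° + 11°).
cos(50° + 11°) = cos 50° cos 11° - sin 50° sin 11° = 0.4848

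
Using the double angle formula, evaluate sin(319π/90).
sin(319π/90) = 2 sin 319π/180 cos 319π/180 = -0.9903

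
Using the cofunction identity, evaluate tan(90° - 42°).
tan(90° - 42°) = cot(42°) = 1.111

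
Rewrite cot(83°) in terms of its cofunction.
cot(83°) = tan(90° - 83°) = tan(7°)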